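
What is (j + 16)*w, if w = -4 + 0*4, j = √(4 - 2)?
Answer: -64 - 4*√2 ≈ -69.657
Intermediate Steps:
j = √2 ≈ 1.4142
w = -4 (w = -4 + 0 = -4)
(j + 16)*w = (√2 + 16)*(-4) = (16 + √2)*(-4) = -64 - 4*√2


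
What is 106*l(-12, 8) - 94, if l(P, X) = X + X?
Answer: 1602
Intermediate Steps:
l(P, X) = 2*X
106*l(-12, 8) - 94 = 106*(2*8) - 94 = 106*16 - 94 = 1696 - 94 = 1602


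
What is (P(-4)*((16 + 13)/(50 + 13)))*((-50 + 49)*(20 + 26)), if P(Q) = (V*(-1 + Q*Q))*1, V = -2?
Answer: 13340/21 ≈ 635.24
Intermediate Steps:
P(Q) = 2 - 2*Q² (P(Q) = -2*(-1 + Q*Q)*1 = -2*(-1 + Q²)*1 = (2 - 2*Q²)*1 = 2 - 2*Q²)
(P(-4)*((16 + 13)/(50 + 13)))*((-50 + 49)*(20 + 26)) = ((2 - 2*(-4)²)*((16 + 13)/(50 + 13)))*((-50 + 49)*(20 + 26)) = ((2 - 2*16)*(29/63))*(-1*46) = ((2 - 32)*(29*(1/63)))*(-46) = -30*29/63*(-46) = -290/21*(-46) = 13340/21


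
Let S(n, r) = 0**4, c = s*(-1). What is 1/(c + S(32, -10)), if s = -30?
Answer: 1/30 ≈ 0.033333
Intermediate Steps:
c = 30 (c = -30*(-1) = 30)
S(n, r) = 0
1/(c + S(32, -10)) = 1/(30 + 0) = 1/30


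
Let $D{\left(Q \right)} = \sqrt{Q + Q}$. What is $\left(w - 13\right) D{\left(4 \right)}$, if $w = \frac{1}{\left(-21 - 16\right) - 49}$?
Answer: $- \frac{1119 \sqrt{2}}{43} \approx -36.802$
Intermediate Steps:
$w = - \frac{1}{86}$ ($w = \frac{1}{-37 - 49} = \frac{1}{-86} = - \frac{1}{86} \approx -0.011628$)
$D{\left(Q \right)} = \sqrt{2} \sqrt{Q}$ ($D{\left(Q \right)} = \sqrt{2 Q} = \sqrt{2} \sqrt{Q}$)
$\left(w - 13\right) D{\left(4 \right)} = \left(- \frac{1}{86} - 13\right) \sqrt{2} \sqrt{4} = - \frac{1119 \sqrt{2} \cdot 2}{86} = - \frac{1119 \cdot 2 \sqrt{2}}{86} = - \frac{1119 \sqrt{2}}{43}$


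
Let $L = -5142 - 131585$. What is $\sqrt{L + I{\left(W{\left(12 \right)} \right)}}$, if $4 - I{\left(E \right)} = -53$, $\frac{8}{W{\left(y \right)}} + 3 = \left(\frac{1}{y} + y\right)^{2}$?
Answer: $i \sqrt{136670} \approx 369.69 i$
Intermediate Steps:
$W{\left(y \right)} = \frac{8}{-3 + \left(y + \frac{1}{y}\right)^{2}}$ ($W{\left(y \right)} = \frac{8}{-3 + \left(\frac{1}{y} + y\right)^{2}} = \frac{8}{-3 + \left(y + \frac{1}{y}\right)^{2}}$)
$L = -136727$
$I{\left(E \right)} = 57$ ($I{\left(E \right)} = 4 - -53 = 4 + 53 = 57$)
$\sqrt{L + I{\left(W{\left(12 \right)} \right)}} = \sqrt{-136727 + 57} = \sqrt{-136670} = i \sqrt{136670}$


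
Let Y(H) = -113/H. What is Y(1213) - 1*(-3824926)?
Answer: 4639635125/1213 ≈ 3.8249e+6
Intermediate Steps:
Y(1213) - 1*(-3824926) = -113/1213 - 1*(-3824926) = -113*1/1213 + 3824926 = -113/1213 + 3824926 = 4639635125/1213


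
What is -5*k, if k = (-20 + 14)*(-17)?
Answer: -510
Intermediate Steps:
k = 102 (k = -6*(-17) = 102)
-5*k = -5*102 = -510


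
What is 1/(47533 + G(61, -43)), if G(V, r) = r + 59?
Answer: 1/47549 ≈ 2.1031e-5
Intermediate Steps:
G(V, r) = 59 + r
1/(47533 + G(61, -43)) = 1/(47533 + (59 - 43)) = 1/(47533 + 16) = 1/47549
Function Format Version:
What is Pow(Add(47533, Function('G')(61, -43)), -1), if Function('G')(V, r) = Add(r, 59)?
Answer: Rational(1, 47549) ≈ 2.1031e-5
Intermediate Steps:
Function('G')(V, r) = Add(59, r)
Pow(Add(47533, Function('G')(61, -43)), -1) = Pow(Add(47533, Add(59, -43)), -1) = Pow(Add(47533, 16), -1) = Pow(47549, -1) = Rational(1, 47549)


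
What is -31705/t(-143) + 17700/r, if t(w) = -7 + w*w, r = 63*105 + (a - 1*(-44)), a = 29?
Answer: 18722545/17089512 ≈ 1.0956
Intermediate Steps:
r = 6688 (r = 63*105 + (29 - 1*(-44)) = 6615 + (29 + 44) = 6615 + 73 = 6688)
t(w) = -7 + w²
-31705/t(-143) + 17700/r = -31705/(-7 + (-143)²) + 17700/6688 = -31705/(-7 + 20449) + 17700*(1/6688) = -31705/20442 + 4425/1672 = 18722545/17089512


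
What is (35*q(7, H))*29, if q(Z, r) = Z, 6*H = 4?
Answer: 7105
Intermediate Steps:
H = ⅔ (H = (⅙)*4 = ⅔ ≈ 0.66667)
(35*q(7, H))*29 = (35*7)*29 = 245*29 = 7105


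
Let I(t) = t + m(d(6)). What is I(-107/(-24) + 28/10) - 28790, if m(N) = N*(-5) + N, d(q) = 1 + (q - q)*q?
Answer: -3454409/120 ≈ -28787.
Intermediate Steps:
d(q) = 1 (d(q) = 1 + 0*q = 1 + 0 = 1)
m(N) = -4*N (m(N) = -5*N + N = -4*N)
I(t) = -4 + t (I(t) = t - 4*1 = t - 4 = -4 + t)
I(-107/(-24) + 28/10) - 28790 = (-4 + (-107/(-24) + 28/10)) - 28790 = (-4 + (-107*(-1/24) + 28*(⅒))) - 28790 = (-4 + (107/24 + 14/5)) - 28790 = (-4 + 871/120) - 28790 = 391/120 - 28790 = -3454409/120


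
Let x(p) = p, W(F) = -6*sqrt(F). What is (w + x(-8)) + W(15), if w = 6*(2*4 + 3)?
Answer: 58 - 6*sqrt(15) ≈ 34.762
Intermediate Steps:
w = 66 (w = 6*(8 + 3) = 6*11 = 66)
(w + x(-8)) + W(15) = (66 - 8) - 6*sqrt(15) = 58 - 6*sqrt(15)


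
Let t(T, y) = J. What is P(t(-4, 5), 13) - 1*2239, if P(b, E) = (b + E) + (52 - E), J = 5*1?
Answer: -2182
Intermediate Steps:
J = 5
t(T, y) = 5
P(b, E) = 52 + b (P(b, E) = (E + b) + (52 - E) = 52 + b)
P(t(-4, 5), 13) - 1*2239 = (52 + 5) - 1*2239 = 57 - 2239 = -2182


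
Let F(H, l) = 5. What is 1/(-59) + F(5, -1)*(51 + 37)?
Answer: 25959/59 ≈ 439.98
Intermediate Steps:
1/(-59) + F(5, -1)*(51 + 37) = 1/(-59) + 5*(51 + 37) = -1/59 + 5*88 = -1/59 + 440 = 25959/59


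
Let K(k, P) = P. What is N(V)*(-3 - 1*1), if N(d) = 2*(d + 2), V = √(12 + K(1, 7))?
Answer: -16 - 8*√19 ≈ -50.871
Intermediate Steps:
V = √19 (V = √(12 + 7) = √19 ≈ 4.3589)
N(d) = 4 + 2*d (N(d) = 2*(2 + d) = 4 + 2*d)
N(V)*(-3 - 1*1) = (4 + 2*√19)*(-3 - 1*1) = (4 + 2*√19)*(-3 - 1) = (4 + 2*√19)*(-4) = -16 - 8*√19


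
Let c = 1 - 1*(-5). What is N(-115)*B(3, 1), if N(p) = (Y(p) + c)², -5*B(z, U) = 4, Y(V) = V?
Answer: -47524/5 ≈ -9504.8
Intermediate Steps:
B(z, U) = -⅘ (B(z, U) = -⅕*4 = -⅘)
c = 6 (c = 1 + 5 = 6)
N(p) = (6 + p)² (N(p) = (p + 6)² = (6 + p)²)
N(-115)*B(3, 1) = (6 - 115)²*(-⅘) = (-109)²*(-⅘) = 11881*(-⅘) = -47524/5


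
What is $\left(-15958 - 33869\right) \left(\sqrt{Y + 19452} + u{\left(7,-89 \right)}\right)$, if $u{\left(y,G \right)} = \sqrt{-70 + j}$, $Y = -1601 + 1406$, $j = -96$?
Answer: $- 348789 \sqrt{393} - 49827 i \sqrt{166} \approx -6.9145 \cdot 10^{6} - 6.4198 \cdot 10^{5} i$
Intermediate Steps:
$Y = -195$
$u{\left(y,G \right)} = i \sqrt{166}$ ($u{\left(y,G \right)} = \sqrt{-70 - 96} = \sqrt{-166} = i \sqrt{166}$)
$\left(-15958 - 33869\right) \left(\sqrt{Y + 19452} + u{\left(7,-89 \right)}\right) = \left(-15958 - 33869\right) \left(\sqrt{-195 + 19452} + i \sqrt{166}\right) = - 49827 \left(\sqrt{19257} + i \sqrt{166}\right) = - 49827 \left(7 \sqrt{393} + i \sqrt{166}\right) = - 348789 \sqrt{393} - 49827 i \sqrt{166}$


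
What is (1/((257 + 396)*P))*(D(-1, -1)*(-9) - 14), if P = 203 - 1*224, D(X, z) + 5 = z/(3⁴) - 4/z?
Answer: 44/123417 ≈ 0.00035651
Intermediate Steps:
D(X, z) = -5 - 4/z + z/81 (D(X, z) = -5 + (z/(3⁴) - 4/z) = -5 + (z/81 - 4/z) = -5 + (-4/z + z/81) = -5 - 4/z + z/81)
P = -21 (P = 203 - 224 = -21)
(1/((257 + 396)*P))*(D(-1, -1)*(-9) - 14) = (1/((257 + 396)*(-21)))*((-5 - 4/(-1) + (1/81)*(-1))*(-9) - 14) = (-1/21/653)*((-5 - 4*(-1) - 1/81)*(-9) - 14) = ((1/653)*(-1/21))*((-5 + 4 - 1/81)*(-9) - 14) = -(-82/81*(-9) - 14)/13713 = -(82/9 - 14)/13713 = -1/13713*(-44/9) = 44/123417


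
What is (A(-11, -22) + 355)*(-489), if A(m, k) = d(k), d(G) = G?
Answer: -162837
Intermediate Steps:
A(m, k) = k
(A(-11, -22) + 355)*(-489) = (-22 + 355)*(-489) = 333*(-489) = -162837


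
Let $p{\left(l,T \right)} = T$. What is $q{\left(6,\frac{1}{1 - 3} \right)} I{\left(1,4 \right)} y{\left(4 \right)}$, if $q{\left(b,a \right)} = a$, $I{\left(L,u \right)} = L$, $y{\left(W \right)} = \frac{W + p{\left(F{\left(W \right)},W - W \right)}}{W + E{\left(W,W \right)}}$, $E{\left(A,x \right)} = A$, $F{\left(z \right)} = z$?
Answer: $- \frac{1}{4} \approx -0.25$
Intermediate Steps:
$y{\left(W \right)} = \frac{1}{2}$ ($y{\left(W \right)} = \frac{W + \left(W - W\right)}{W + W} = \frac{W + 0}{2 W} = W \frac{1}{2 W} = \frac{1}{2}$)
$q{\left(6,\frac{1}{1 - 3} \right)} I{\left(1,4 \right)} y{\left(4 \right)} = \frac{1}{1 - 3} \cdot 1 \cdot \frac{1}{2} = \frac{1}{-2} \cdot 1 \cdot \frac{1}{2} = \left(- \frac{1}{2}\right) 1 \cdot \frac{1}{2} = \left(- \frac{1}{2}\right) \frac{1}{2} = - \frac{1}{4}$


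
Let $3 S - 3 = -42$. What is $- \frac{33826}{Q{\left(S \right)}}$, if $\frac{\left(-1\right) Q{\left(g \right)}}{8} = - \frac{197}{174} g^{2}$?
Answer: $- \frac{113187}{5122} \approx -22.098$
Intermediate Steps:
$S = -13$ ($S = 1 + \frac{1}{3} \left(-42\right) = 1 - 14 = -13$)
$Q{\left(g \right)} = \frac{788 g^{2}}{87}$ ($Q{\left(g \right)} = - 8 - \frac{197}{174} g^{2} = - 8 \left(-197\right) \frac{1}{174} g^{2} = - 8 \left(- \frac{197 g^{2}}{174}\right) = \frac{788 g^{2}}{87}$)
$- \frac{33826}{Q{\left(S \right)}} = - \frac{33826}{\frac{788}{87} \left(-13\right)^{2}} = - \frac{33826}{\frac{788}{87} \cdot 169} = - \frac{33826}{\frac{133172}{87}} = \left(-33826\right) \frac{87}{133172} = - \frac{113187}{5122}$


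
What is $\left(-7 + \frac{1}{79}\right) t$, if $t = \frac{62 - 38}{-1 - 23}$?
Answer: $\frac{552}{79} \approx 6.9873$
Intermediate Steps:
$t = -1$ ($t = \frac{24}{-24} = 24 \left(- \frac{1}{24}\right) = -1$)
$\left(-7 + \frac{1}{79}\right) t = \left(-7 + \frac{1}{79}\right) \left(-1\right) = \left(- \frac{552}{79}\right) \left(-1\right) = \frac{552}{79}$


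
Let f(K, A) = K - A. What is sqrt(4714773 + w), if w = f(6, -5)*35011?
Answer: sqrt(5099894) ≈ 2258.3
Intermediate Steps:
w = 385121 (w = (6 - 1*(-5))*35011 = (6 + 5)*35011 = 11*35011 = 385121)
sqrt(4714773 + w) = sqrt(4714773 + 385121) = sqrt(5099894)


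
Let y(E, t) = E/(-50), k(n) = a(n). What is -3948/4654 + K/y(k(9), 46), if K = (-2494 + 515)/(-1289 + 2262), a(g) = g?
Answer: 212970332/20377539 ≈ 10.451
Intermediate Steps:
K = -1979/973 ≈ -2.0339
k(n) = n
y(E, t) = -E/50 (y(E, t) = E*(-1/50) = -E/50)
-3948/4654 + K/y(k(9), 46) = -3948/4654 - 1979/(973*((-1/50*9))) = -3948*1/4654 - 1979/(973*(-9/50)) = -1974/2327 - 1979/973*(-50/9) = -1974/2327 + 98950/8757 = 212970332/20377539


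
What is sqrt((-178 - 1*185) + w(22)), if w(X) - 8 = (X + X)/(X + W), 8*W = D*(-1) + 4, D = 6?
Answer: I*sqrt(2671683)/87 ≈ 18.788*I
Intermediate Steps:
W = -1/4 (W = (6*(-1) + 4)/8 = (-6 + 4)/8 = (1/8)*(-2) = -1/4 ≈ -0.25000)
w(X) = 8 + 2*X/(-1/4 + X) (w(X) = 8 + (X + X)/(X - 1/4) = 8 + (2*X)/(-1/4 + X) = 8 + 2*X/(-1/4 + X))
sqrt((-178 - 1*185) + w(22)) = sqrt((-178 - 1*185) + 8*(-1 + 5*22)/(-1 + 4*22)) = sqrt((-178 - 185) + 8*(-1 + 110)/(-1 + 88)) = sqrt(-363 + 8*109/87) = sqrt(-363 + 8*(1/87)*109) = sqrt(-363 + 872/87) = sqrt(-30709/87) = I*sqrt(2671683)/87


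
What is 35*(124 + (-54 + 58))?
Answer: 4480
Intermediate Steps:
35*(124 + (-54 + 58)) = 35*(124 + 4) = 35*128 = 4480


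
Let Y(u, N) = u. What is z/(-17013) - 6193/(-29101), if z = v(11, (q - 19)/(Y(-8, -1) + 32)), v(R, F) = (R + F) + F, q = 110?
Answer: 1257848585/5941143756 ≈ 0.21172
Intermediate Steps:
v(R, F) = R + 2*F (v(R, F) = (F + R) + F = R + 2*F)
z = 223/12 (z = 11 + 2*((110 - 19)/(-8 + 32)) = 11 + 2*(91/24) = 11 + 91/12 = 223/12 ≈ 18.583)
z/(-17013) - 6193/(-29101) = (223/12)/(-17013) - 6193/(-29101) = (223/12)*(-1/17013) - 6193*(-1/29101) = -223/204156 + 6193/29101 = 1257848585/5941143756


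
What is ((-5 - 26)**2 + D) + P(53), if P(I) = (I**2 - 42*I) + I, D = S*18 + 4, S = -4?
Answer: 1529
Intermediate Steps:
D = -68 (D = -4*18 + 4 = -72 + 4 = -68)
P(I) = I**2 - 41*I
((-5 - 26)**2 + D) + P(53) = ((-5 - 26)**2 - 68) + 53*(-41 + 53) = ((-31)**2 - 68) + 53*12 = (961 - 68) + 636 = 893 + 636 = 1529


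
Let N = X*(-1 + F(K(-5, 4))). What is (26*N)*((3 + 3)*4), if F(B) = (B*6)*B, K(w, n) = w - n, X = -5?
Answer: -1513200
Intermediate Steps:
F(B) = 6*B² (F(B) = (6*B)*B = 6*B²)
N = -2425 (N = -5*(-1 + 6*(-5 - 1*4)²) = -5*(-1 + 6*(-5 - 4)²) = -5*(-1 + 6*(-9)²) = -5*(-1 + 6*81) = -5*(-1 + 486) = -5*485 = -2425)
(26*N)*((3 + 3)*4) = (26*(-2425))*((3 + 3)*4) = -378300*4 = -63050*24 = -1513200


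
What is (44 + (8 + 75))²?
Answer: 16129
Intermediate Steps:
(44 + (8 + 75))² = (44 + 83)² = 127² = 16129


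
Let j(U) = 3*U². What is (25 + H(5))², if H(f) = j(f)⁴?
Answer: 1001130732422500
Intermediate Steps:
H(f) = 81*f⁸ (H(f) = (3*f²)⁴ = 81*f⁸)
(25 + H(5))² = (25 + 81*5⁸)² = (25 + 81*390625)² = (25 + 31640625)² = 31640650² = 1001130732422500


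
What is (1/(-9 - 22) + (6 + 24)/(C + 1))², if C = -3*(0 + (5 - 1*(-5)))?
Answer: 919681/808201 ≈ 1.1379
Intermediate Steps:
C = -30 (C = -3*(0 + (5 + 5)) = -3*(0 + 10) = -3*10 = -30)
(1/(-9 - 22) + (6 + 24)/(C + 1))² = (1/(-9 - 22) + (6 + 24)/(-30 + 1))² = (1/(-31) + 30/(-29))² = (-1/31 + 30*(-1/29))² = (-1/31 - 30/29)² = (-959/899)² = 919681/808201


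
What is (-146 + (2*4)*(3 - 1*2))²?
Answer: 19044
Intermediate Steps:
(-146 + (2*4)*(3 - 1*2))² = (-146 + 8*(3 - 2))² = (-146 + 8*1)² = (-146 + 8)² = (-138)² = 19044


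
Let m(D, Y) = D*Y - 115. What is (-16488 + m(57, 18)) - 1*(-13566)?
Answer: -2011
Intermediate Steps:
m(D, Y) = -115 + D*Y
(-16488 + m(57, 18)) - 1*(-13566) = (-16488 + (-115 + 57*18)) - 1*(-13566) = (-16488 + (-115 + 1026)) + 13566 = (-16488 + 911) + 13566 = -15577 + 13566 = -2011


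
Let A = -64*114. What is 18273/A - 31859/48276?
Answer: -92882551/29351808 ≈ -3.1645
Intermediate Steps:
A = -7296
18273/A - 31859/48276 = 18273/(-7296) - 31859/48276 = 18273*(-1/7296) - 31859*1/48276 = -6091/2432 - 31859/48276 = -92882551/29351808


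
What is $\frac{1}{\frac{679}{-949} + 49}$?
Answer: $\frac{949}{45822} \approx 0.020711$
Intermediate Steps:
$\frac{1}{\frac{679}{-949} + 49} = \frac{1}{679 \left(- \frac{1}{949}\right) + 49} = \frac{1}{- \frac{679}{949} + 49} = \frac{1}{\frac{45822}{949}} = \frac{949}{45822}$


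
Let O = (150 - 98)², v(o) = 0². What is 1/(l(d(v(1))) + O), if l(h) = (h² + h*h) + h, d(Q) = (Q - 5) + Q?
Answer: 1/2749 ≈ 0.00036377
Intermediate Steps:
v(o) = 0
d(Q) = -5 + 2*Q (d(Q) = (-5 + Q) + Q = -5 + 2*Q)
O = 2704 (O = 52² = 2704)
l(h) = h + 2*h² (l(h) = (h² + h²) + h = 2*h² + h = h + 2*h²)
1/(l(d(v(1))) + O) = 1/((-5 + 2*0)*(1 + 2*(-5 + 2*0)) + 2704) = 1/((-5 + 0)*(1 + 2*(-5 + 0)) + 2704) = 1/(-5*(1 + 2*(-5)) + 2704) = 1/(-5*(1 - 10) + 2704) = 1/(-5*(-9) + 2704) = 1/(45 + 2704) = 1/2749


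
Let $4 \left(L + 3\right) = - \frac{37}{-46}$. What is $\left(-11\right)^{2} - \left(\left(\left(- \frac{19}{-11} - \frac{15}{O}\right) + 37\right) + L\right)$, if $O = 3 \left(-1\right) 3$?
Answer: $\frac{506435}{6072} \approx 83.405$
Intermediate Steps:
$L = - \frac{515}{184}$ ($L = -3 + \frac{\left(-37\right) \frac{1}{-46}}{4} = -3 + \frac{\left(-37\right) \left(- \frac{1}{46}\right)}{4} = -3 + \frac{1}{4} \cdot \frac{37}{46} = -3 + \frac{37}{184} = - \frac{515}{184} \approx -2.7989$)
$O = -9$ ($O = \left(-3\right) 3 = -9$)
$\left(-11\right)^{2} - \left(\left(\left(- \frac{19}{-11} - \frac{15}{O}\right) + 37\right) + L\right) = \left(-11\right)^{2} - \left(\left(\left(- \frac{19}{-11} - \frac{15}{-9}\right) + 37\right) - \frac{515}{184}\right) = 121 - \left(\left(\left(\left(-19\right) \left(- \frac{1}{11}\right) - - \frac{5}{3}\right) + 37\right) - \frac{515}{184}\right) = 121 - \left(\left(\left(\frac{19}{11} + \frac{5}{3}\right) + 37\right) - \frac{515}{184}\right) = 121 - \left(\left(\frac{112}{33} + 37\right) - \frac{515}{184}\right) = 121 - \left(\frac{1333}{33} - \frac{515}{184}\right) = 121 - \frac{228277}{6072} = \frac{506435}{6072}$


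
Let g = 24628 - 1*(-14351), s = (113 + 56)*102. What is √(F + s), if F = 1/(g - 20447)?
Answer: √1480033240561/9266 ≈ 131.29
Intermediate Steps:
s = 17238 (s = 169*102 = 17238)
g = 38979 (g = 24628 + 14351 = 38979)
F = 1/18532 (F = 1/(38979 - 20447) = 1/18532 ≈ 5.3961e-5)
√(F + s) = √(1/18532 + 17238) = √(319454617/18532) = √1480033240561/9266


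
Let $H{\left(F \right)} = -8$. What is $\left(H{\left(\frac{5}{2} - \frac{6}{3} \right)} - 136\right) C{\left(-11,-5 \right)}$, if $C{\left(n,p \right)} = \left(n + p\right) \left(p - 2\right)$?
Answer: $-16128$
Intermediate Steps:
$C{\left(n,p \right)} = \left(-2 + p\right) \left(n + p\right)$ ($C{\left(n,p \right)} = \left(n + p\right) \left(-2 + p\right) = \left(-2 + p\right) \left(n + p\right)$)
$\left(H{\left(\frac{5}{2} - \frac{6}{3} \right)} - 136\right) C{\left(-11,-5 \right)} = \left(-8 - 136\right) \left(\left(-5\right)^{2} - -22 - -10 - -55\right) = - 144 \left(25 + 22 + 10 + 55\right) = \left(-144\right) 112 = -16128$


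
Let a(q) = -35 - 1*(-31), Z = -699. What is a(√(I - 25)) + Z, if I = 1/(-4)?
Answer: -703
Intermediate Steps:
I = -¼ ≈ -0.25000
a(q) = -4 (a(q) = -35 + 31 = -4)
a(√(I - 25)) + Z = -4 - 699 = -703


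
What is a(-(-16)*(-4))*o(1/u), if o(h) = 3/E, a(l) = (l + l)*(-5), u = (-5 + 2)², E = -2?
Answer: -960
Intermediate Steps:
u = 9 (u = (-3)² = 9)
a(l) = -10*l (a(l) = (2*l)*(-5) = -10*l)
o(h) = -3/2 (o(h) = 3/(-2) = 3*(-½) = -3/2)
a(-(-16)*(-4))*o(1/u) = -(-40)*(-4*(-4))*(-3/2) = -(-40)*16*(-3/2) = -10*(-64)*(-3/2) = 640*(-3/2) = -960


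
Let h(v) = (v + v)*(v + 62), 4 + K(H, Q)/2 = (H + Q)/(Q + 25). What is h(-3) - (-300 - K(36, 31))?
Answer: -1669/28 ≈ -59.607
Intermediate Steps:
K(H, Q) = -8 + 2*(H + Q)/(25 + Q) (K(H, Q) = -8 + 2*((H + Q)/(Q + 25)) = -8 + 2*((H + Q)/(25 + Q)) = -8 + 2*(H + Q)/(25 + Q))
h(v) = 2*v*(62 + v) (h(v) = (2*v)*(62 + v) = 2*v*(62 + v))
h(-3) - (-300 - K(36, 31)) = 2*(-3)*(62 - 3) - (-300 - 2*(-100 + 36 - 3*31)/(25 + 31)) = 2*(-3)*59 - (-300 - 2*(-100 + 36 - 93)/56) = -354 - (-300 - 2*(-157)/56) = -354 - (-300 - 1*(-157/28)) = -354 - (-300 + 157/28) = -354 - 1*(-8243/28) = -354 + 8243/28 = -1669/28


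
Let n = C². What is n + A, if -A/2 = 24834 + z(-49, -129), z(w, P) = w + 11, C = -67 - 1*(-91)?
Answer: -49016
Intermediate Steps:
C = 24 (C = -67 + 91 = 24)
z(w, P) = 11 + w
n = 576 (n = 24² = 576)
A = -49592 (A = -2*(24834 + (11 - 49)) = -2*(24834 - 38) = -2*24796 = -49592)
n + A = 576 - 49592 = -49016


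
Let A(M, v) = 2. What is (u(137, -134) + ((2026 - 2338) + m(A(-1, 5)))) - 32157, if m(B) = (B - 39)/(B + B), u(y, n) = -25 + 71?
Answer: -129729/4 ≈ -32432.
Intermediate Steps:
u(y, n) = 46
m(B) = (-39 + B)/(2*B) (m(B) = (-39 + B)/((2*B)) = (-39 + B)*(1/(2*B)) = (-39 + B)/(2*B))
(u(137, -134) + ((2026 - 2338) + m(A(-1, 5)))) - 32157 = (46 + ((2026 - 2338) + (½)*(-39 + 2)/2)) - 32157 = (46 + (-312 + (½)*(½)*(-37))) - 32157 = (46 + (-312 - 37/4)) - 32157 = (46 - 1285/4) - 32157 = -1101/4 - 32157 = -129729/4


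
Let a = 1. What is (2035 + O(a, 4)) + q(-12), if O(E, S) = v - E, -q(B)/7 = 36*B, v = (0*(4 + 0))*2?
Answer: 5058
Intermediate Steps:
v = 0 (v = (0*4)*2 = 0*2 = 0)
q(B) = -252*B
O(E, S) = -E (O(E, S) = 0 - E = -E)
(2035 + O(a, 4)) + q(-12) = (2035 - 1*1) - 252*(-12) = (2035 - 1) + 3024 = 2034 + 3024 = 5058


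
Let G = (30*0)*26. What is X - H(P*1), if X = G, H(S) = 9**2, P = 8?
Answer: -81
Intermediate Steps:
G = 0 (G = 0*26 = 0)
H(S) = 81
X = 0
X - H(P*1) = 0 - 1*81 = 0 - 81 = -81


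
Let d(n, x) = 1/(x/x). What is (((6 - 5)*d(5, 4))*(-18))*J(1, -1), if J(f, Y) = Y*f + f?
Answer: 0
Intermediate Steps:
d(n, x) = 1 (d(n, x) = 1/1 = 1)
J(f, Y) = f + Y*f
(((6 - 5)*d(5, 4))*(-18))*J(1, -1) = (((6 - 5)*1)*(-18))*(1*(1 - 1)) = ((1*1)*(-18))*(1*0) = (1*(-18))*0 = -18*0 = 0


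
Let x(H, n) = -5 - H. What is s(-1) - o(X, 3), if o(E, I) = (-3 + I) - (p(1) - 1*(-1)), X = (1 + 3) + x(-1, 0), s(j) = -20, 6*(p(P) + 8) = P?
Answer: -161/6 ≈ -26.833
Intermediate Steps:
p(P) = -8 + P/6
X = 0 (X = (1 + 3) + (-5 - 1*(-1)) = 4 + (-5 + 1) = 4 - 4 = 0)
o(E, I) = 23/6 + I (o(E, I) = (-3 + I) - ((-8 + (1/6)*1) - 1*(-1)) = (-3 + I) - ((-8 + 1/6) + 1) = (-3 + I) - (-47/6 + 1) = (-3 + I) - 1*(-41/6) = (-3 + I) + 41/6 = 23/6 + I)
s(-1) - o(X, 3) = -20 - (23/6 + 3) = -20 - 1*41/6 = -20 - 41/6 = -161/6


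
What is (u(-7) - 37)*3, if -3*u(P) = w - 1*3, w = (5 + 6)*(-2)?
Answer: -86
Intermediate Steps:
w = -22 (w = 11*(-2) = -22)
u(P) = 25/3 (u(P) = -(-22 - 1*3)/3 = -(-22 - 3)/3 = -⅓*(-25) = 25/3)
(u(-7) - 37)*3 = (25/3 - 37)*3 = -86/3*3 = -86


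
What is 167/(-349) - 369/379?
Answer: -192074/132271 ≈ -1.4521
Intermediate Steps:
167/(-349) - 369/379 = 167*(-1/349) - 369*1/379 = -167/349 - 369/379 = -192074/132271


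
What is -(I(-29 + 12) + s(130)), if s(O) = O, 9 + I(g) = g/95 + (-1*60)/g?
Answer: -200826/1615 ≈ -124.35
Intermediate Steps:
I(g) = -9 - 60/g + g/95 (I(g) = -9 + (g/95 + (-1*60)/g) = -9 + (g*(1/95) - 60/g) = -9 + (g/95 - 60/g) = -9 + (-60/g + g/95) = -9 - 60/g + g/95)
-(I(-29 + 12) + s(130)) = -((-9 - 60/(-29 + 12) + (-29 + 12)/95) + 130) = -((-9 - 60/(-17) + (1/95)*(-17)) + 130) = -((-9 - 60*(-1/17) - 17/95) + 130) = -((-9 + 60/17 - 17/95) + 130) = -(-9124/1615 + 130) = -1*200826/1615 = -200826/1615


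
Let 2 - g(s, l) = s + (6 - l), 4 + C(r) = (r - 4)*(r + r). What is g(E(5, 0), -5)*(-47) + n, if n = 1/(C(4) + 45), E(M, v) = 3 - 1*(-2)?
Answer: 26979/41 ≈ 658.02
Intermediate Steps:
E(M, v) = 5 (E(M, v) = 3 + 2 = 5)
C(r) = -4 + 2*r*(-4 + r) (C(r) = -4 + (r - 4)*(r + r) = -4 + (-4 + r)*(2*r) = -4 + 2*r*(-4 + r))
g(s, l) = -4 + l - s (g(s, l) = 2 - (s + (6 - l)) = 2 - (6 + s - l) = 2 + (-6 + l - s) = -4 + l - s)
n = 1/41 (n = 1/((-4 - 8*4 + 2*4**2) + 45) = 1/((-4 - 32 + 2*16) + 45) = 1/((-4 - 32 + 32) + 45) = 1/(-4 + 45) = 1/41 ≈ 0.024390)
g(E(5, 0), -5)*(-47) + n = (-4 - 5 - 1*5)*(-47) + 1/41 = (-4 - 5 - 5)*(-47) + 1/41 = -14*(-47) + 1/41 = 658 + 1/41 = 26979/41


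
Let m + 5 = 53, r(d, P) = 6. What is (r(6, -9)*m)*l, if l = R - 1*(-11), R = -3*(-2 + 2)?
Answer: 3168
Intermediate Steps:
R = 0 (R = -3*0 = 0)
m = 48 (m = -5 + 53 = 48)
l = 11 (l = 0 - 1*(-11) = 0 + 11 = 11)
(r(6, -9)*m)*l = (6*48)*11 = 288*11 = 3168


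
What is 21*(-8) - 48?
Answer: -216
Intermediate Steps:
21*(-8) - 48 = -168 - 48 = -216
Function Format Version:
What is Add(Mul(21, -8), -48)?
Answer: -216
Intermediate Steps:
Add(Mul(21, -8), -48) = Add(-168, -48) = -216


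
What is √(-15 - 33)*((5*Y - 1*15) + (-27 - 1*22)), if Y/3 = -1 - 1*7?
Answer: -736*I*√3 ≈ -1274.8*I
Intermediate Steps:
Y = -24 (Y = 3*(-1 - 1*7) = 3*(-1 - 7) = 3*(-8) = -24)
√(-15 - 33)*((5*Y - 1*15) + (-27 - 1*22)) = √(-15 - 33)*((5*(-24) - 1*15) + (-27 - 1*22)) = √(-48)*((-120 - 15) + (-27 - 22)) = (4*I*√3)*(-135 - 49) = (4*I*√3)*(-184) = -736*I*√3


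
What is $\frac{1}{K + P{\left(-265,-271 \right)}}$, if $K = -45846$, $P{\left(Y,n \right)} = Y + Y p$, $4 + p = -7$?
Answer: $- \frac{1}{43196} \approx -2.315 \cdot 10^{-5}$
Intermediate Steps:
$p = -11$ ($p = -4 - 7 = -11$)
$P{\left(Y,n \right)} = - 10 Y$ ($P{\left(Y,n \right)} = Y + Y \left(-11\right) = Y - 11 Y = - 10 Y$)
$\frac{1}{K + P{\left(-265,-271 \right)}} = \frac{1}{-45846 - -2650} = \frac{1}{-45846 + 2650} = \frac{1}{-43196} = - \frac{1}{43196}$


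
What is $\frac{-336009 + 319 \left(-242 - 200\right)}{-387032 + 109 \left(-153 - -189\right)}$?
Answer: $\frac{477007}{383108} \approx 1.2451$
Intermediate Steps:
$\frac{-336009 + 319 \left(-242 - 200\right)}{-387032 + 109 \left(-153 - -189\right)} = \frac{-336009 + 319 \left(-442\right)}{-387032 + 109 \left(-153 + 189\right)} = \frac{-336009 - 140998}{-387032 + 109 \cdot 36} = - \frac{477007}{-387032 + 3924} = - \frac{477007}{-383108} = \left(-477007\right) \left(- \frac{1}{383108}\right) = \frac{477007}{383108}$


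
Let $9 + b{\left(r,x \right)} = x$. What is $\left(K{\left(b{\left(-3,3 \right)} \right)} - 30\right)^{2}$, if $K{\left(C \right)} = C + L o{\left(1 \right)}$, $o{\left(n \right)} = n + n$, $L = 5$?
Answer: $676$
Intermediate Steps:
$b{\left(r,x \right)} = -9 + x$
$o{\left(n \right)} = 2 n$
$K{\left(C \right)} = 10 + C$ ($K{\left(C \right)} = C + 5 \cdot 2 \cdot 1 = C + 5 \cdot 2 = C + 10 = 10 + C$)
$\left(K{\left(b{\left(-3,3 \right)} \right)} - 30\right)^{2} = \left(\left(10 + \left(-9 + 3\right)\right) - 30\right)^{2} = \left(\left(10 - 6\right) - 30\right)^{2} = \left(4 - 30\right)^{2} = \left(-26\right)^{2} = 676$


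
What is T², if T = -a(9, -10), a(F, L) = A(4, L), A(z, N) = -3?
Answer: 9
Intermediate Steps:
a(F, L) = -3
T = 3 (T = -1*(-3) = 3)
T² = 3² = 9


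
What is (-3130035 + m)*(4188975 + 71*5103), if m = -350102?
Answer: -15839105766456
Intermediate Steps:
(-3130035 + m)*(4188975 + 71*5103) = (-3130035 - 350102)*(4188975 + 71*5103) = -3480137*(4188975 + 362313) = -3480137*4551288 = -15839105766456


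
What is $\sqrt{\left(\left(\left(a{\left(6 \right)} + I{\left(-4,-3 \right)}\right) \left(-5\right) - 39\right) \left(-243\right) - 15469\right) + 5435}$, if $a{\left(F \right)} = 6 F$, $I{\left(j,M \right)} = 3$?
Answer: $2 \sqrt{11707} \approx 216.4$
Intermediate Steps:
$\sqrt{\left(\left(\left(a{\left(6 \right)} + I{\left(-4,-3 \right)}\right) \left(-5\right) - 39\right) \left(-243\right) - 15469\right) + 5435} = \sqrt{\left(\left(\left(6 \cdot 6 + 3\right) \left(-5\right) - 39\right) \left(-243\right) - 15469\right) + 5435} = \sqrt{\left(\left(\left(36 + 3\right) \left(-5\right) - 39\right) \left(-243\right) - 15469\right) + 5435} = \sqrt{\left(\left(39 \left(-5\right) - 39\right) \left(-243\right) - 15469\right) + 5435} = \sqrt{\left(\left(-195 - 39\right) \left(-243\right) - 15469\right) + 5435} = \sqrt{\left(\left(-234\right) \left(-243\right) - 15469\right) + 5435} = \sqrt{\left(56862 - 15469\right) + 5435} = \sqrt{41393 + 5435} = \sqrt{46828} = 2 \sqrt{11707}$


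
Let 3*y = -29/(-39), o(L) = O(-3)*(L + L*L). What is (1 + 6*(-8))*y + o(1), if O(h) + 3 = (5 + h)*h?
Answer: -3469/117 ≈ -29.650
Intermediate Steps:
O(h) = -3 + h*(5 + h) (O(h) = -3 + (5 + h)*h = -3 + h*(5 + h))
o(L) = -9*L - 9*L² (o(L) = (-3 + (-3)² + 5*(-3))*(L + L*L) = (-3 + 9 - 15)*(L + L²) = -9*(L + L²) = -9*L - 9*L²)
y = 29/117 (y = (-29/(-39))/3 = (-29*(-1/39))/3 = (⅓)*(29/39) = 29/117 ≈ 0.24786)
(1 + 6*(-8))*y + o(1) = (1 + 6*(-8))*(29/117) - 9*1*(1 + 1) = (1 - 48)*(29/117) - 9*1*2 = -47*29/117 - 18 = -1363/117 - 18 = -3469/117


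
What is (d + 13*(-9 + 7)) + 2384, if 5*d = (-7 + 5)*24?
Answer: 11742/5 ≈ 2348.4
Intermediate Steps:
d = -48/5 (d = ((-7 + 5)*24)/5 = (-2*24)/5 = (⅕)*(-48) = -48/5 ≈ -9.6000)
(d + 13*(-9 + 7)) + 2384 = (-48/5 + 13*(-9 + 7)) + 2384 = (-48/5 + 13*(-2)) + 2384 = (-48/5 - 26) + 2384 = -178/5 + 2384 = 11742/5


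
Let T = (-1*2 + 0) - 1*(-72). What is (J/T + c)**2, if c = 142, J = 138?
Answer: 25391521/1225 ≈ 20728.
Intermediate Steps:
T = 70 (T = (-2 + 0) + 72 = -2 + 72 = 70)
(J/T + c)**2 = (138/70 + 142)**2 = (138*(1/70) + 142)**2 = (69/35 + 142)**2 = (5039/35)**2 = 25391521/1225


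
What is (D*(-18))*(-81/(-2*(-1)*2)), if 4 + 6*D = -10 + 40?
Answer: 3159/2 ≈ 1579.5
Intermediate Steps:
D = 13/3 (D = -⅔ + (-10 + 40)/6 = -⅔ + (⅙)*30 = -⅔ + 5 = 13/3 ≈ 4.3333)
(D*(-18))*(-81/(-2*(-1)*2)) = ((13/3)*(-18))*(-81/(-2*(-1)*2)) = -(-6318)/(2*2) = -(-6318)/4 = -78*(-81/4) = 3159/2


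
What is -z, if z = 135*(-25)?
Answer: 3375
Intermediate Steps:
z = -3375
-z = -1*(-3375) = 3375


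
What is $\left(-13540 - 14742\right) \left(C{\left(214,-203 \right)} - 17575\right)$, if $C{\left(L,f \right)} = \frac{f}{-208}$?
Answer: $\frac{51690968977}{104} \approx 4.9703 \cdot 10^{8}$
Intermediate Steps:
$C{\left(L,f \right)} = - \frac{f}{208}$ ($C{\left(L,f \right)} = f \left(- \frac{1}{208}\right) = - \frac{f}{208}$)
$\left(-13540 - 14742\right) \left(C{\left(214,-203 \right)} - 17575\right) = \left(-13540 - 14742\right) \left(\left(- \frac{1}{208}\right) \left(-203\right) - 17575\right) = - 28282 \left(\frac{203}{208} - 17575\right) = \left(-28282\right) \left(- \frac{3655397}{208}\right) = \frac{51690968977}{104}$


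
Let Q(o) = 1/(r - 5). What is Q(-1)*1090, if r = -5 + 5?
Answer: -218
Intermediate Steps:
r = 0
Q(o) = -⅕ (Q(o) = 1/(0 - 5) = 1/(-5) = -⅕)
Q(-1)*1090 = -⅕*1090 = -218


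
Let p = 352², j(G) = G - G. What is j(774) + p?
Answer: 123904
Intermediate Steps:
j(G) = 0
p = 123904
j(774) + p = 0 + 123904 = 123904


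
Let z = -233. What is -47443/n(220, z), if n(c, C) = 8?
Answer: -47443/8 ≈ -5930.4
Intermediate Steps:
-47443/n(220, z) = -47443/8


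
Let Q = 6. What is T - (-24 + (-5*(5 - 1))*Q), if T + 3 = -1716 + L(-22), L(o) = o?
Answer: -1597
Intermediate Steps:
T = -1741 (T = -3 + (-1716 - 22) = -3 - 1738 = -1741)
T - (-24 + (-5*(5 - 1))*Q) = -1741 - (-24 - 5*(5 - 1)*6) = -1741 - (-24 - 5*4*6) = -1741 - (-24 - 20*6) = -1741 - (-24 - 120) = -1741 - 1*(-144) = -1741 + 144 = -1597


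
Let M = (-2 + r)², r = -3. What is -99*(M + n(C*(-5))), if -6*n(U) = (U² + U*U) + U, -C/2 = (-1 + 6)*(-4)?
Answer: 1314225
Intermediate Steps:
C = 40 (C = -2*(-1 + 6)*(-4) = -10*(-4) = -2*(-20) = 40)
n(U) = -U²/3 - U/6 (n(U) = -((U² + U*U) + U)/6 = -((U² + U²) + U)/6 = -(2*U² + U)/6 = -(U + 2*U²)/6 = -U²/3 - U/6)
M = 25 (M = (-2 - 3)² = (-5)² = 25)
-99*(M + n(C*(-5))) = -99*(25 - 40*(-5)*(1 + 2*(40*(-5)))/6) = -99*(25 - ⅙*(-200)*(1 + 2*(-200))) = -99*(25 - ⅙*(-200)*(1 - 400)) = -99*(25 - ⅙*(-200)*(-399)) = -99*(25 - 13300) = -99*(-13275) = 1314225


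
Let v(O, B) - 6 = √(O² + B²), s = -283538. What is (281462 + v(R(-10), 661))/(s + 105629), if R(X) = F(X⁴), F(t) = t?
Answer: -281468/177909 - √100436921/177909 ≈ -1.6384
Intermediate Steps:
R(X) = X⁴
v(O, B) = 6 + √(B² + O²) (v(O, B) = 6 + √(O² + B²) = 6 + √(B² + O²))
(281462 + v(R(-10), 661))/(s + 105629) = (281462 + (6 + √(661² + ((-10)⁴)²)))/(-283538 + 105629) = (281462 + (6 + √(436921 + 10000²)))/(-177909) = (281462 + (6 + √(436921 + 100000000)))*(-1/177909) = (281462 + (6 + √100436921))*(-1/177909) = (281468 + √100436921)*(-1/177909) = -281468/177909 - √100436921/177909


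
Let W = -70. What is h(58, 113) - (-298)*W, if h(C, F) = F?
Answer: -20747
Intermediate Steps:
h(58, 113) - (-298)*W = 113 - (-298)*(-70) = 113 - 1*20860 = 113 - 20860 = -20747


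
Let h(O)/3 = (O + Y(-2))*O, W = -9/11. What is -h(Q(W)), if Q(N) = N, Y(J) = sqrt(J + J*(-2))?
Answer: -243/121 + 27*sqrt(2)/11 ≈ 1.4630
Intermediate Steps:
Y(J) = sqrt(-J) (Y(J) = sqrt(J - 2*J) = sqrt(-J))
W = -9/11 (W = -9*1/11 = -9/11 ≈ -0.81818)
h(O) = 3*O*(O + sqrt(2)) (h(O) = 3*((O + sqrt(-1*(-2)))*O) = 3*((O + sqrt(2))*O) = 3*(O*(O + sqrt(2))) = 3*O*(O + sqrt(2)))
-h(Q(W)) = -3*(-9)*(-9/11 + sqrt(2))/11 = -(243/121 - 27*sqrt(2)/11) = -243/121 + 27*sqrt(2)/11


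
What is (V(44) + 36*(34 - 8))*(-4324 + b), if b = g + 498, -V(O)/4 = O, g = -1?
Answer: -2908520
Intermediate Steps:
V(O) = -4*O
b = 497 (b = -1 + 498 = 497)
(V(44) + 36*(34 - 8))*(-4324 + b) = (-4*44 + 36*(34 - 8))*(-4324 + 497) = (-176 + 36*26)*(-3827) = (-176 + 936)*(-3827) = 760*(-3827) = -2908520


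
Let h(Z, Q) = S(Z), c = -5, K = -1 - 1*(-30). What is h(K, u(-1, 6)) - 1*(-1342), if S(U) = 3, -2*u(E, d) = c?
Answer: 1345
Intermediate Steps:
K = 29 (K = -1 + 30 = 29)
u(E, d) = 5/2 (u(E, d) = -1/2*(-5) = 5/2)
h(Z, Q) = 3
h(K, u(-1, 6)) - 1*(-1342) = 3 - 1*(-1342) = 3 + 1342 = 1345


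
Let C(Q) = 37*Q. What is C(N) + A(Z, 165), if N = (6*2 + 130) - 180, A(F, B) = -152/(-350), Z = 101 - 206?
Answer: -245974/175 ≈ -1405.6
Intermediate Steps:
Z = -105
A(F, B) = 76/175 (A(F, B) = -152*(-1/350) = 76/175)
N = -38 (N = (12 + 130) - 180 = 142 - 180 = -38)
C(N) + A(Z, 165) = 37*(-38) + 76/175 = -1406 + 76/175 = -245974/175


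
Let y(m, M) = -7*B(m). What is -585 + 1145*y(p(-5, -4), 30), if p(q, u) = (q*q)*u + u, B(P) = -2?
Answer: 15445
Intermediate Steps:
p(q, u) = u + u*q**2 (p(q, u) = q**2*u + u = u*q**2 + u = u + u*q**2)
y(m, M) = 14 (y(m, M) = -7*(-2) = 14)
-585 + 1145*y(p(-5, -4), 30) = -585 + 1145*14 = -585 + 16030 = 15445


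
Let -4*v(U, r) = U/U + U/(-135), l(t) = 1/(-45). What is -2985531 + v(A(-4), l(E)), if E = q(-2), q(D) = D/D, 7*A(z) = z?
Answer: -11285308129/3780 ≈ -2.9855e+6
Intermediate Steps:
A(z) = z/7
q(D) = 1
E = 1
l(t) = -1/45
v(U, r) = -¼ + U/540 (v(U, r) = -(U/U + U/(-135))/4 = -(1 + U*(-1/135))/4 = -(1 - U/135)/4 = -¼ + U/540)
-2985531 + v(A(-4), l(E)) = -2985531 + (-¼ + ((⅐)*(-4))/540) = -2985531 + (-¼ + (1/540)*(-4/7)) = -2985531 + (-¼ - 1/945) = -2985531 - 949/3780 = -11285308129/3780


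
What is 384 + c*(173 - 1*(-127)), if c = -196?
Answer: -58416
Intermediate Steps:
384 + c*(173 - 1*(-127)) = 384 - 196*(173 - 1*(-127)) = 384 - 196*(173 + 127) = 384 - 196*300 = 384 - 58800 = -58416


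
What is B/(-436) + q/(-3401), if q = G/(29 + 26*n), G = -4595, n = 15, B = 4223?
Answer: -6015851817/621308284 ≈ -9.6826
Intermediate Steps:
q = -4595/419 (q = -4595/(29 + 26*15) = -4595/(29 + 390) = -4595/419 ≈ -10.967)
B/(-436) + q/(-3401) = 4223/(-436) - 4595/419/(-3401) = 4223*(-1/436) - 4595/419*(-1/3401) = -4223/436 + 4595/1425019 = -6015851817/621308284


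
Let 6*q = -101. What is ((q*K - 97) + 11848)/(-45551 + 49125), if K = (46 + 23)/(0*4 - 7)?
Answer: 166837/50036 ≈ 3.3343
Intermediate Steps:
q = -101/6 (q = (⅙)*(-101) = -101/6 ≈ -16.833)
K = -69/7 (K = 69/(0 - 7) = 69/(-7) = 69*(-⅐) = -69/7 ≈ -9.8571)
((q*K - 97) + 11848)/(-45551 + 49125) = ((-101/6*(-69/7) - 97) + 11848)/(-45551 + 49125) = ((2323/14 - 97) + 11848)/3574 = (965/14 + 11848)*(1/3574) = (166837/14)*(1/3574) = 166837/50036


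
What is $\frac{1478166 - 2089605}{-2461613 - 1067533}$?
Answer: $\frac{203813}{1176382} \approx 0.17325$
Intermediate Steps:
$\frac{1478166 - 2089605}{-2461613 - 1067533} = - \frac{611439}{-3529146} = \left(-611439\right) \left(- \frac{1}{3529146}\right) = \frac{203813}{1176382}$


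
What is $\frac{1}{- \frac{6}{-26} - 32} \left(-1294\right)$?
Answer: $\frac{16822}{413} \approx 40.731$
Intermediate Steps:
$\frac{1}{- \frac{6}{-26} - 32} \left(-1294\right) = \frac{1}{\left(-6\right) \left(- \frac{1}{26}\right) - 32} \left(-1294\right) = \frac{1}{\frac{3}{13} - 32} \left(-1294\right) = \frac{1}{- \frac{413}{13}} \left(-1294\right) = \left(- \frac{13}{413}\right) \left(-1294\right) = \frac{16822}{413}$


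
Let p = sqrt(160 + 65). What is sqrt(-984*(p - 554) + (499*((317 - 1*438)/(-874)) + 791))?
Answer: sqrt(405798494538)/874 ≈ 728.86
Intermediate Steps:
p = 15 (p = sqrt(225) = 15)
sqrt(-984*(p - 554) + (499*((317 - 1*438)/(-874)) + 791)) = sqrt(-984*(15 - 554) + (499*((317 - 1*438)/(-874)) + 791)) = sqrt(-984*(-539) + (499*((317 - 438)*(-1/874)) + 791)) = sqrt(530376 + (499*(-121*(-1/874)) + 791)) = sqrt(530376 + (499*(121/874) + 791)) = sqrt(530376 + (60379/874 + 791)) = sqrt(530376 + 751713/874) = sqrt(464300337/874) = sqrt(405798494538)/874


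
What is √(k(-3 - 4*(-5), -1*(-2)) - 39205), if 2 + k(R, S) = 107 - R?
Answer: I*√39117 ≈ 197.78*I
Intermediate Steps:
k(R, S) = 105 - R (k(R, S) = -2 + (107 - R) = 105 - R)
√(k(-3 - 4*(-5), -1*(-2)) - 39205) = √((105 - (-3 - 4*(-5))) - 39205) = √((105 - (-3 + 20)) - 39205) = √((105 - 1*17) - 39205) = √((105 - 17) - 39205) = √(88 - 39205) = √(-39117) = I*√39117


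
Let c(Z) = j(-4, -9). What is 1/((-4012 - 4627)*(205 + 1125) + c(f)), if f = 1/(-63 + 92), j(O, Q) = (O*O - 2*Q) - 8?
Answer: -1/11489844 ≈ -8.7033e-8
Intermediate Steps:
j(O, Q) = -8 + O**2 - 2*Q (j(O, Q) = (O**2 - 2*Q) - 8 = -8 + O**2 - 2*Q)
f = 1/29 ≈ 0.034483
c(Z) = 26 (c(Z) = -8 + (-4)**2 - 2*(-9) = -8 + 16 + 18 = 26)
1/((-4012 - 4627)*(205 + 1125) + c(f)) = 1/((-4012 - 4627)*(205 + 1125) + 26) = 1/(-8639*1330 + 26) = 1/(-11489870 + 26) = 1/(-11489844) = -1/11489844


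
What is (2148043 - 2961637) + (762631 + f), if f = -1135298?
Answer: -1186261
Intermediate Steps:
(2148043 - 2961637) + (762631 + f) = (2148043 - 2961637) + (762631 - 1135298) = -813594 - 372667 = -1186261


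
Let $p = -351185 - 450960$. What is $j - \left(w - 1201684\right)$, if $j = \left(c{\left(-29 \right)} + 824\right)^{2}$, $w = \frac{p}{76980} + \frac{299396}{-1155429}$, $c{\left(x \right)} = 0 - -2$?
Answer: $\frac{11171308645293499}{5929661628} \approx 1.884 \cdot 10^{6}$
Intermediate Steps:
$p = -802145$ ($p = -351185 - 450960 = -802145$)
$c{\left(x \right)} = 2$ ($c{\left(x \right)} = 0 + 2 = 2$)
$w = - \frac{63324606619}{5929661628}$ ($w = - \frac{802145}{76980} + \frac{299396}{-1155429} = \left(-802145\right) \frac{1}{76980} + 299396 \left(- \frac{1}{1155429}\right) = - \frac{160429}{15396} - \frac{299396}{1155429} = - \frac{63324606619}{5929661628} \approx -10.679$)
$j = 682276$ ($j = \left(2 + 824\right)^{2} = 826^{2} = 682276$)
$j - \left(w - 1201684\right) = 682276 - \left(- \frac{63324606619}{5929661628} - 1201684\right) = 682276 - - \frac{7125642828388171}{5929661628} = 682276 + \frac{7125642828388171}{5929661628} = \frac{11171308645293499}{5929661628}$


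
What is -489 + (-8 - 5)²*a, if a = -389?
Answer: -66230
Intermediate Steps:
-489 + (-8 - 5)²*a = -489 + (-8 - 5)²*(-389) = -489 + (-13)²*(-389) = -489 + 169*(-389) = -489 - 65741 = -66230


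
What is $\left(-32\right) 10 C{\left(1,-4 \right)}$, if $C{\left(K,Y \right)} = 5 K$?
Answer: $-1600$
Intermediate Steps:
$\left(-32\right) 10 C{\left(1,-4 \right)} = \left(-32\right) 10 \cdot 5 \cdot 1 = \left(-320\right) 5 = -1600$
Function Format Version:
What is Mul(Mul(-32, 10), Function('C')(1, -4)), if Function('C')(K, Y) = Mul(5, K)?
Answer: -1600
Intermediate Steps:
Mul(Mul(-32, 10), Function('C')(1, -4)) = Mul(Mul(-32, 10), Mul(5, 1)) = Mul(-320, 5) = -1600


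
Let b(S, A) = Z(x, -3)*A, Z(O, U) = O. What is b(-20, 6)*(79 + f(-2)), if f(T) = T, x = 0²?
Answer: 0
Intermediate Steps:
x = 0
b(S, A) = 0 (b(S, A) = 0*A = 0)
b(-20, 6)*(79 + f(-2)) = 0*(79 - 2) = 0*77 = 0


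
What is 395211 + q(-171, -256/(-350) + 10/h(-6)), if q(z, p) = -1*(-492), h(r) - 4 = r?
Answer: 395703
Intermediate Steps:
h(r) = 4 + r
q(z, p) = 492
395211 + q(-171, -256/(-350) + 10/h(-6)) = 395211 + 492 = 395703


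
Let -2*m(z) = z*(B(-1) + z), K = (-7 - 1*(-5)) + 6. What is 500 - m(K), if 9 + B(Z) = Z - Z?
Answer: 490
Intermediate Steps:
B(Z) = -9 (B(Z) = -9 + (Z - Z) = -9 + 0 = -9)
K = 4 (K = (-7 + 5) + 6 = -2 + 6 = 4)
m(z) = -z*(-9 + z)/2
500 - m(K) = 500 - 4*(9 - 1*4)/2 = 500 - 4*(9 - 4)/2 = 500 - 4*5/2 = 500 - 1*10 = 500 - 10 = 490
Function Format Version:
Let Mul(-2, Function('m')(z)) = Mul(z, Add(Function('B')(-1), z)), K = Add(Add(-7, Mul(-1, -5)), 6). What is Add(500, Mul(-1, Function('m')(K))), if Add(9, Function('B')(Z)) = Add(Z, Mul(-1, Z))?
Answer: 490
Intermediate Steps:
Function('B')(Z) = -9 (Function('B')(Z) = Add(-9, Add(Z, Mul(-1, Z))) = Add(-9, 0) = -9)
K = 4 (K = Add(Add(-7, 5), 6) = Add(-2, 6) = 4)
Function('m')(z) = Mul(Rational(-1, 2), z, Add(-9, z)) (Function('m')(z) = Mul(Rational(-1, 2), Mul(z, Add(-9, z))) = Mul(Rational(-1, 2), z, Add(-9, z)))
Add(500, Mul(-1, Function('m')(K))) = Add(500, Mul(-1, Mul(Rational(1, 2), 4, Add(9, Mul(-1, 4))))) = Add(500, Mul(-1, Mul(Rational(1, 2), 4, Add(9, -4)))) = Add(500, Mul(-1, Mul(Rational(1, 2), 4, 5))) = Add(500, Mul(-1, 10)) = Add(500, -10) = 490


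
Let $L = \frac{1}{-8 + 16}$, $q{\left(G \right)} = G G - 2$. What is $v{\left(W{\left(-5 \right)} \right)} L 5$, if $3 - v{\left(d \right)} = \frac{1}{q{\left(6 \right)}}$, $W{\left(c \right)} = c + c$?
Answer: $\frac{505}{272} \approx 1.8566$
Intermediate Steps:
$q{\left(G \right)} = -2 + G^{2}$ ($q{\left(G \right)} = G^{2} - 2 = -2 + G^{2}$)
$W{\left(c \right)} = 2 c$
$v{\left(d \right)} = \frac{101}{34}$ ($v{\left(d \right)} = 3 - \frac{1}{-2 + 6^{2}} = 3 - \frac{1}{-2 + 36} = 3 - \frac{1}{34} = \frac{101}{34}$)
$L = \frac{1}{8} \approx 0.125$
$v{\left(W{\left(-5 \right)} \right)} L 5 = \frac{101}{34} \cdot \frac{1}{8} \cdot 5 = \frac{101}{272} \cdot 5 = \frac{505}{272}$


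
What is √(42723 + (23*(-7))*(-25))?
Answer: 2*√11687 ≈ 216.21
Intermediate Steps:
√(42723 + (23*(-7))*(-25)) = √(42723 - 161*(-25)) = √(42723 + 4025) = √46748 = 2*√11687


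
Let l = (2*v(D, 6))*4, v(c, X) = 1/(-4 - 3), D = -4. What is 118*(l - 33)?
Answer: -28202/7 ≈ -4028.9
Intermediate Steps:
v(c, X) = -⅐ (v(c, X) = 1/(-7) = -⅐)
l = -8/7 (l = (2*(-⅐))*4 = -2/7*4 = -8/7 ≈ -1.1429)
118*(l - 33) = 118*(-8/7 - 33) = 118*(-239/7) = -28202/7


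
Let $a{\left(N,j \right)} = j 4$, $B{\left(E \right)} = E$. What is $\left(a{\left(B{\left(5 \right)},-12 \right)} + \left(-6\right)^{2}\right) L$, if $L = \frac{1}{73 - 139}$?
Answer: $\frac{2}{11} \approx 0.18182$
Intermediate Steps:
$L = - \frac{1}{66}$ ($L = \frac{1}{-66} = - \frac{1}{66} \approx -0.015152$)
$a{\left(N,j \right)} = 4 j$
$\left(a{\left(B{\left(5 \right)},-12 \right)} + \left(-6\right)^{2}\right) L = \left(4 \left(-12\right) + \left(-6\right)^{2}\right) \left(- \frac{1}{66}\right) = \left(-48 + 36\right) \left(- \frac{1}{66}\right) = \left(-12\right) \left(- \frac{1}{66}\right) = \frac{2}{11}$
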